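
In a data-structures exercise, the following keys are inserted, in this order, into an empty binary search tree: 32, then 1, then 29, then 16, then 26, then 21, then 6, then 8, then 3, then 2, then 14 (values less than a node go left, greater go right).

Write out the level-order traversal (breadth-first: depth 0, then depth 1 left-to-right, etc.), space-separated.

32 1 29 16 6 26 3 8 21 2 14

Insert 32: tree is empty, so 32 becomes the root.
Insert 1: 1 < 32 → go left. Place as left child of 32.
Insert 29: 29 < 32 → go left; 29 > 1 → go right. Place as right child of 1.
Insert 16: 16 < 32 → go left; 16 > 1 → go right; 16 < 29 → go left. Place as left child of 29.
Insert 26: 26 < 32 → go left; 26 > 1 → go right; 26 < 29 → go left; 26 > 16 → go right. Place as right child of 16.
Insert 21: 21 < 32 → go left; 21 > 1 → go right; 21 < 29 → go left; 21 > 16 → go right; 21 < 26 → go left. Place as left child of 26.
Insert 6: 6 < 32 → go left; 6 > 1 → go right; 6 < 29 → go left; 6 < 16 → go left. Place as left child of 16.
Insert 8: 8 < 32 → go left; 8 > 1 → go right; 8 < 29 → go left; 8 < 16 → go left; 8 > 6 → go right. Place as right child of 6.
Insert 3: 3 < 32 → go left; 3 > 1 → go right; 3 < 29 → go left; 3 < 16 → go left; 3 < 6 → go left. Place as left child of 6.
Insert 2: 2 < 32 → go left; 2 > 1 → go right; 2 < 29 → go left; 2 < 16 → go left; 2 < 6 → go left; 2 < 3 → go left. Place as left child of 3.
Insert 14: 14 < 32 → go left; 14 > 1 → go right; 14 < 29 → go left; 14 < 16 → go left; 14 > 6 → go right; 14 > 8 → go right. Place as right child of 8.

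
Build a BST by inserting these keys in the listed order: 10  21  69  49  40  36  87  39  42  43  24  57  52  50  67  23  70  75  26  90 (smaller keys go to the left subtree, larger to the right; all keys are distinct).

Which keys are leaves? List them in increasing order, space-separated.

23 26 39 43 50 67 75 90

10: root
21: right child of 10 (depth 1)
69: right child of 21 (depth 2)
49: left child of 69 (depth 3)
40: left child of 49 (depth 4)
36: left child of 40 (depth 5)
87: right child of 69 (depth 3)
39: right child of 36 (depth 6)
42: right child of 40 (depth 5)
43: right child of 42 (depth 6)
24: left child of 36 (depth 6)
57: right child of 49 (depth 4)
52: left child of 57 (depth 5)
50: left child of 52 (depth 6)
67: right child of 57 (depth 5)
23: left child of 24 (depth 7)
70: left child of 87 (depth 4)
75: right child of 70 (depth 5)
26: right child of 24 (depth 7)
90: right child of 87 (depth 4)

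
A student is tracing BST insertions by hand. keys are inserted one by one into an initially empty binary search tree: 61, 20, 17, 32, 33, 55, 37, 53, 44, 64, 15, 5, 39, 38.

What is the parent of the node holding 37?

55

Insert 61: tree is empty, so 61 becomes the root.
Insert 20: 20 < 61 → go left. Place as left child of 61.
Insert 17: 17 < 61 → go left; 17 < 20 → go left. Place as left child of 20.
Insert 32: 32 < 61 → go left; 32 > 20 → go right. Place as right child of 20.
Insert 33: 33 < 61 → go left; 33 > 20 → go right; 33 > 32 → go right. Place as right child of 32.
Insert 55: 55 < 61 → go left; 55 > 20 → go right; 55 > 32 → go right; 55 > 33 → go right. Place as right child of 33.
Insert 37: 37 < 61 → go left; 37 > 20 → go right; 37 > 32 → go right; 37 > 33 → go right; 37 < 55 → go left. Place as left child of 55.
Insert 53: 53 < 61 → go left; 53 > 20 → go right; 53 > 32 → go right; 53 > 33 → go right; 53 < 55 → go left; 53 > 37 → go right. Place as right child of 37.
Insert 44: 44 < 61 → go left; 44 > 20 → go right; 44 > 32 → go right; 44 > 33 → go right; 44 < 55 → go left; 44 > 37 → go right; 44 < 53 → go left. Place as left child of 53.
Insert 64: 64 > 61 → go right. Place as right child of 61.
Insert 15: 15 < 61 → go left; 15 < 20 → go left; 15 < 17 → go left. Place as left child of 17.
Insert 5: 5 < 61 → go left; 5 < 20 → go left; 5 < 17 → go left; 5 < 15 → go left. Place as left child of 15.
Insert 39: 39 < 61 → go left; 39 > 20 → go right; 39 > 32 → go right; 39 > 33 → go right; 39 < 55 → go left; 39 > 37 → go right; 39 < 53 → go left; 39 < 44 → go left. Place as left child of 44.
Insert 38: 38 < 61 → go left; 38 > 20 → go right; 38 > 32 → go right; 38 > 33 → go right; 38 < 55 → go left; 38 > 37 → go right; 38 < 53 → go left; 38 < 44 → go left; 38 < 39 → go left. Place as left child of 39.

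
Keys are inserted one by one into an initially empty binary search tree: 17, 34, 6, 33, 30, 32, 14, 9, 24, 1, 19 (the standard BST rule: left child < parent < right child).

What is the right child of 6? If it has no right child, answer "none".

Insert 17: tree is empty, so 17 becomes the root.
Insert 34: 34 > 17 → go right. Place as right child of 17.
Insert 6: 6 < 17 → go left. Place as left child of 17.
Insert 33: 33 > 17 → go right; 33 < 34 → go left. Place as left child of 34.
Insert 30: 30 > 17 → go right; 30 < 34 → go left; 30 < 33 → go left. Place as left child of 33.
Insert 32: 32 > 17 → go right; 32 < 34 → go left; 32 < 33 → go left; 32 > 30 → go right. Place as right child of 30.
Insert 14: 14 < 17 → go left; 14 > 6 → go right. Place as right child of 6.
Insert 9: 9 < 17 → go left; 9 > 6 → go right; 9 < 14 → go left. Place as left child of 14.
Insert 24: 24 > 17 → go right; 24 < 34 → go left; 24 < 33 → go left; 24 < 30 → go left. Place as left child of 30.
Insert 1: 1 < 17 → go left; 1 < 6 → go left. Place as left child of 6.
Insert 19: 19 > 17 → go right; 19 < 34 → go left; 19 < 33 → go left; 19 < 30 → go left; 19 < 24 → go left. Place as left child of 24.

14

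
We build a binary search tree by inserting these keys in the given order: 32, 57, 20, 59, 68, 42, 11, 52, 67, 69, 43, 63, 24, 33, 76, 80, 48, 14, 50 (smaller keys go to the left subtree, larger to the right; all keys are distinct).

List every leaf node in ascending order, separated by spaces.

Insert 32: tree is empty, so 32 becomes the root.
Insert 57: 57 > 32 → go right. Place as right child of 32.
Insert 20: 20 < 32 → go left. Place as left child of 32.
Insert 59: 59 > 32 → go right; 59 > 57 → go right. Place as right child of 57.
Insert 68: 68 > 32 → go right; 68 > 57 → go right; 68 > 59 → go right. Place as right child of 59.
Insert 42: 42 > 32 → go right; 42 < 57 → go left. Place as left child of 57.
Insert 11: 11 < 32 → go left; 11 < 20 → go left. Place as left child of 20.
Insert 52: 52 > 32 → go right; 52 < 57 → go left; 52 > 42 → go right. Place as right child of 42.
Insert 67: 67 > 32 → go right; 67 > 57 → go right; 67 > 59 → go right; 67 < 68 → go left. Place as left child of 68.
Insert 69: 69 > 32 → go right; 69 > 57 → go right; 69 > 59 → go right; 69 > 68 → go right. Place as right child of 68.
Insert 43: 43 > 32 → go right; 43 < 57 → go left; 43 > 42 → go right; 43 < 52 → go left. Place as left child of 52.
Insert 63: 63 > 32 → go right; 63 > 57 → go right; 63 > 59 → go right; 63 < 68 → go left; 63 < 67 → go left. Place as left child of 67.
Insert 24: 24 < 32 → go left; 24 > 20 → go right. Place as right child of 20.
Insert 33: 33 > 32 → go right; 33 < 57 → go left; 33 < 42 → go left. Place as left child of 42.
Insert 76: 76 > 32 → go right; 76 > 57 → go right; 76 > 59 → go right; 76 > 68 → go right; 76 > 69 → go right. Place as right child of 69.
Insert 80: 80 > 32 → go right; 80 > 57 → go right; 80 > 59 → go right; 80 > 68 → go right; 80 > 69 → go right; 80 > 76 → go right. Place as right child of 76.
Insert 48: 48 > 32 → go right; 48 < 57 → go left; 48 > 42 → go right; 48 < 52 → go left; 48 > 43 → go right. Place as right child of 43.
Insert 14: 14 < 32 → go left; 14 < 20 → go left; 14 > 11 → go right. Place as right child of 11.
Insert 50: 50 > 32 → go right; 50 < 57 → go left; 50 > 42 → go right; 50 < 52 → go left; 50 > 43 → go right; 50 > 48 → go right. Place as right child of 48.

14 24 33 50 63 80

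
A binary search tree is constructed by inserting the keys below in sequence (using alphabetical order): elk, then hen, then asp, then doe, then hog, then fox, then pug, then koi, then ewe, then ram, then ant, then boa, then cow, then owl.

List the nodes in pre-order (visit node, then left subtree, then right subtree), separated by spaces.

Insert elk: tree is empty, so elk becomes the root.
Insert hen: hen > elk → go right. Place as right child of elk.
Insert asp: asp < elk → go left. Place as left child of elk.
Insert doe: doe < elk → go left; doe > asp → go right. Place as right child of asp.
Insert hog: hog > elk → go right; hog > hen → go right. Place as right child of hen.
Insert fox: fox > elk → go right; fox < hen → go left. Place as left child of hen.
Insert pug: pug > elk → go right; pug > hen → go right; pug > hog → go right. Place as right child of hog.
Insert koi: koi > elk → go right; koi > hen → go right; koi > hog → go right; koi < pug → go left. Place as left child of pug.
Insert ewe: ewe > elk → go right; ewe < hen → go left; ewe < fox → go left. Place as left child of fox.
Insert ram: ram > elk → go right; ram > hen → go right; ram > hog → go right; ram > pug → go right. Place as right child of pug.
Insert ant: ant < elk → go left; ant < asp → go left. Place as left child of asp.
Insert boa: boa < elk → go left; boa > asp → go right; boa < doe → go left. Place as left child of doe.
Insert cow: cow < elk → go left; cow > asp → go right; cow < doe → go left; cow > boa → go right. Place as right child of boa.
Insert owl: owl > elk → go right; owl > hen → go right; owl > hog → go right; owl < pug → go left; owl > koi → go right. Place as right child of koi.

elk asp ant doe boa cow hen fox ewe hog pug koi owl ram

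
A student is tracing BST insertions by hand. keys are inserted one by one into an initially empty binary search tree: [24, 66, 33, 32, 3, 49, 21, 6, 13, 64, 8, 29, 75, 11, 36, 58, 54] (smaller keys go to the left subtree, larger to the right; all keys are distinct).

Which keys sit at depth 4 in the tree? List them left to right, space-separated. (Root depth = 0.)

13 29 36 64

Insert 24: tree is empty, so 24 becomes the root.
Insert 66: 66 > 24 → go right. Place as right child of 24.
Insert 33: 33 > 24 → go right; 33 < 66 → go left. Place as left child of 66.
Insert 32: 32 > 24 → go right; 32 < 66 → go left; 32 < 33 → go left. Place as left child of 33.
Insert 3: 3 < 24 → go left. Place as left child of 24.
Insert 49: 49 > 24 → go right; 49 < 66 → go left; 49 > 33 → go right. Place as right child of 33.
Insert 21: 21 < 24 → go left; 21 > 3 → go right. Place as right child of 3.
Insert 6: 6 < 24 → go left; 6 > 3 → go right; 6 < 21 → go left. Place as left child of 21.
Insert 13: 13 < 24 → go left; 13 > 3 → go right; 13 < 21 → go left; 13 > 6 → go right. Place as right child of 6.
Insert 64: 64 > 24 → go right; 64 < 66 → go left; 64 > 33 → go right; 64 > 49 → go right. Place as right child of 49.
Insert 8: 8 < 24 → go left; 8 > 3 → go right; 8 < 21 → go left; 8 > 6 → go right; 8 < 13 → go left. Place as left child of 13.
Insert 29: 29 > 24 → go right; 29 < 66 → go left; 29 < 33 → go left; 29 < 32 → go left. Place as left child of 32.
Insert 75: 75 > 24 → go right; 75 > 66 → go right. Place as right child of 66.
Insert 11: 11 < 24 → go left; 11 > 3 → go right; 11 < 21 → go left; 11 > 6 → go right; 11 < 13 → go left; 11 > 8 → go right. Place as right child of 8.
Insert 36: 36 > 24 → go right; 36 < 66 → go left; 36 > 33 → go right; 36 < 49 → go left. Place as left child of 49.
Insert 58: 58 > 24 → go right; 58 < 66 → go left; 58 > 33 → go right; 58 > 49 → go right; 58 < 64 → go left. Place as left child of 64.
Insert 54: 54 > 24 → go right; 54 < 66 → go left; 54 > 33 → go right; 54 > 49 → go right; 54 < 64 → go left; 54 < 58 → go left. Place as left child of 58.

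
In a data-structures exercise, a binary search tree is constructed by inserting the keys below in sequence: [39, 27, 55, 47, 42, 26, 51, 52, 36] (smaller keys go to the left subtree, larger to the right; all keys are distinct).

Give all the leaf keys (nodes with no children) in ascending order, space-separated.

Insert 39: tree is empty, so 39 becomes the root.
Insert 27: 27 < 39 → go left. Place as left child of 39.
Insert 55: 55 > 39 → go right. Place as right child of 39.
Insert 47: 47 > 39 → go right; 47 < 55 → go left. Place as left child of 55.
Insert 42: 42 > 39 → go right; 42 < 55 → go left; 42 < 47 → go left. Place as left child of 47.
Insert 26: 26 < 39 → go left; 26 < 27 → go left. Place as left child of 27.
Insert 51: 51 > 39 → go right; 51 < 55 → go left; 51 > 47 → go right. Place as right child of 47.
Insert 52: 52 > 39 → go right; 52 < 55 → go left; 52 > 47 → go right; 52 > 51 → go right. Place as right child of 51.
Insert 36: 36 < 39 → go left; 36 > 27 → go right. Place as right child of 27.

26 36 42 52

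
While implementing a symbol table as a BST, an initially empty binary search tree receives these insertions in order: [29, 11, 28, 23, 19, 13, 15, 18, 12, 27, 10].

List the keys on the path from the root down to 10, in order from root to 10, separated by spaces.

29 11 10

29: root
11: left child of 29 (depth 1)
28: right child of 11 (depth 2)
23: left child of 28 (depth 3)
19: left child of 23 (depth 4)
13: left child of 19 (depth 5)
15: right child of 13 (depth 6)
18: right child of 15 (depth 7)
12: left child of 13 (depth 6)
27: right child of 23 (depth 4)
10: left child of 11 (depth 2)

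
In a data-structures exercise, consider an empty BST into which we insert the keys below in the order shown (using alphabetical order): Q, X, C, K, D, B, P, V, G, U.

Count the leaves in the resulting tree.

Q: root
X: right child of Q (depth 1)
C: left child of Q (depth 1)
K: right child of C (depth 2)
D: left child of K (depth 3)
B: left child of C (depth 2)
P: right child of K (depth 3)
V: left child of X (depth 2)
G: right child of D (depth 4)
U: left child of V (depth 3)

Leaves: B, G, P, U — 4 in total.

4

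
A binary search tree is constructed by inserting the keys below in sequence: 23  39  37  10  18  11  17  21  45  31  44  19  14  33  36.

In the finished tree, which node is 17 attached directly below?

Insert 23: tree is empty, so 23 becomes the root.
Insert 39: 39 > 23 → go right. Place as right child of 23.
Insert 37: 37 > 23 → go right; 37 < 39 → go left. Place as left child of 39.
Insert 10: 10 < 23 → go left. Place as left child of 23.
Insert 18: 18 < 23 → go left; 18 > 10 → go right. Place as right child of 10.
Insert 11: 11 < 23 → go left; 11 > 10 → go right; 11 < 18 → go left. Place as left child of 18.
Insert 17: 17 < 23 → go left; 17 > 10 → go right; 17 < 18 → go left; 17 > 11 → go right. Place as right child of 11.
Insert 21: 21 < 23 → go left; 21 > 10 → go right; 21 > 18 → go right. Place as right child of 18.
Insert 45: 45 > 23 → go right; 45 > 39 → go right. Place as right child of 39.
Insert 31: 31 > 23 → go right; 31 < 39 → go left; 31 < 37 → go left. Place as left child of 37.
Insert 44: 44 > 23 → go right; 44 > 39 → go right; 44 < 45 → go left. Place as left child of 45.
Insert 19: 19 < 23 → go left; 19 > 10 → go right; 19 > 18 → go right; 19 < 21 → go left. Place as left child of 21.
Insert 14: 14 < 23 → go left; 14 > 10 → go right; 14 < 18 → go left; 14 > 11 → go right; 14 < 17 → go left. Place as left child of 17.
Insert 33: 33 > 23 → go right; 33 < 39 → go left; 33 < 37 → go left; 33 > 31 → go right. Place as right child of 31.
Insert 36: 36 > 23 → go right; 36 < 39 → go left; 36 < 37 → go left; 36 > 31 → go right; 36 > 33 → go right. Place as right child of 33.

11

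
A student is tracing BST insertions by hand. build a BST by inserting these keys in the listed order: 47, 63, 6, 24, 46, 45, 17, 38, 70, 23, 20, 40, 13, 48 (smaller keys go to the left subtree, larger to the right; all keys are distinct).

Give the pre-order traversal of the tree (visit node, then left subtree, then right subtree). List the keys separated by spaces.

47: root
63: right child of 47 (depth 1)
6: left child of 47 (depth 1)
24: right child of 6 (depth 2)
46: right child of 24 (depth 3)
45: left child of 46 (depth 4)
17: left child of 24 (depth 3)
38: left child of 45 (depth 5)
70: right child of 63 (depth 2)
23: right child of 17 (depth 4)
20: left child of 23 (depth 5)
40: right child of 38 (depth 6)
13: left child of 17 (depth 4)
48: left child of 63 (depth 2)

47 6 24 17 13 23 20 46 45 38 40 63 48 70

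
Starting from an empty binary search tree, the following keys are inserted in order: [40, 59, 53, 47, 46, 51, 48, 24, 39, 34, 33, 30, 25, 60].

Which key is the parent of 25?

Resulting structure (node: left, right):
  40: L=24, R=59
  59: L=53, R=60
  53: L=47, R=–
  47: L=46, R=51
  46: L=–, R=–
  51: L=48, R=–
  48: L=–, R=–
  24: L=–, R=39
  39: L=34, R=–
  34: L=33, R=–
  33: L=30, R=–
  30: L=25, R=–
  25: L=–, R=–
  60: L=–, R=–

30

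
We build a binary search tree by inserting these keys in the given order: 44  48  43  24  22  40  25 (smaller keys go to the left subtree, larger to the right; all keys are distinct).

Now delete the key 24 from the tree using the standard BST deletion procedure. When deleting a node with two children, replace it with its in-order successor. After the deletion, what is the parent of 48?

44

Insert 44: tree is empty, so 44 becomes the root.
Insert 48: 48 > 44 → go right. Place as right child of 44.
Insert 43: 43 < 44 → go left. Place as left child of 44.
Insert 24: 24 < 44 → go left; 24 < 43 → go left. Place as left child of 43.
Insert 22: 22 < 44 → go left; 22 < 43 → go left; 22 < 24 → go left. Place as left child of 24.
Insert 40: 40 < 44 → go left; 40 < 43 → go left; 40 > 24 → go right. Place as right child of 24.
Insert 25: 25 < 44 → go left; 25 < 43 → go left; 25 > 24 → go right; 25 < 40 → go left. Place as left child of 40.

Delete 24 (two children — replace with in-order successor).
After deletion, 48's parent is 44.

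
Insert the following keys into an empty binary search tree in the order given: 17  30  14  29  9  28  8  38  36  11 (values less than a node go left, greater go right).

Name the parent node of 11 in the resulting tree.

17: root
30: right child of 17 (depth 1)
14: left child of 17 (depth 1)
29: left child of 30 (depth 2)
9: left child of 14 (depth 2)
28: left child of 29 (depth 3)
8: left child of 9 (depth 3)
38: right child of 30 (depth 2)
36: left child of 38 (depth 3)
11: right child of 9 (depth 3)

9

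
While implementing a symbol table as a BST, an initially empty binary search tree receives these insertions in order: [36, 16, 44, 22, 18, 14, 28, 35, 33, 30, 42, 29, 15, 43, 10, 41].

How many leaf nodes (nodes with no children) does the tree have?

6

36: root
16: left child of 36 (depth 1)
44: right child of 36 (depth 1)
22: right child of 16 (depth 2)
18: left child of 22 (depth 3)
14: left child of 16 (depth 2)
28: right child of 22 (depth 3)
35: right child of 28 (depth 4)
33: left child of 35 (depth 5)
30: left child of 33 (depth 6)
42: left child of 44 (depth 2)
29: left child of 30 (depth 7)
15: right child of 14 (depth 3)
43: right child of 42 (depth 3)
10: left child of 14 (depth 3)
41: left child of 42 (depth 3)

Leaves: 10, 15, 18, 29, 41, 43 — 6 in total.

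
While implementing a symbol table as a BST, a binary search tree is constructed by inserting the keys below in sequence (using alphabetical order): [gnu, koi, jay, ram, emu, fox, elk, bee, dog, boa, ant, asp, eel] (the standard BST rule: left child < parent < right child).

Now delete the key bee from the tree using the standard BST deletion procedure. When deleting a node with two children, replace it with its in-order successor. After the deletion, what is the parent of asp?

ant

gnu: root
koi: right child of gnu (depth 1)
jay: left child of koi (depth 2)
ram: right child of koi (depth 2)
emu: left child of gnu (depth 1)
fox: right child of emu (depth 2)
elk: left child of emu (depth 2)
bee: left child of elk (depth 3)
dog: right child of bee (depth 4)
boa: left child of dog (depth 5)
ant: left child of bee (depth 4)
asp: right child of ant (depth 5)
eel: right child of dog (depth 5)

Delete bee (two children — replace with in-order successor).
After deletion, asp's parent is ant.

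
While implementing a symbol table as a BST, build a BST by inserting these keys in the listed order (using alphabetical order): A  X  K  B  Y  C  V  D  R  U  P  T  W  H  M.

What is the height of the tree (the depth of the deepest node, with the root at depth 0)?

6

Resulting structure (node: left, right):
  A: L=–, R=X
  X: L=K, R=Y
  K: L=B, R=V
  B: L=–, R=C
  Y: L=–, R=–
  C: L=–, R=D
  V: L=R, R=W
  D: L=–, R=H
  R: L=P, R=U
  U: L=T, R=–
  P: L=M, R=–
  T: L=–, R=–
  W: L=–, R=–
  H: L=–, R=–
  M: L=–, R=–

The deepest node is T at depth 6.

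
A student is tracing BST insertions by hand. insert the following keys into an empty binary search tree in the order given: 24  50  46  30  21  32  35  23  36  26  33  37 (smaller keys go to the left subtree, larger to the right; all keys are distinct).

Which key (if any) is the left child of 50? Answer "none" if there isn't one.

Insert 24: tree is empty, so 24 becomes the root.
Insert 50: 50 > 24 → go right. Place as right child of 24.
Insert 46: 46 > 24 → go right; 46 < 50 → go left. Place as left child of 50.
Insert 30: 30 > 24 → go right; 30 < 50 → go left; 30 < 46 → go left. Place as left child of 46.
Insert 21: 21 < 24 → go left. Place as left child of 24.
Insert 32: 32 > 24 → go right; 32 < 50 → go left; 32 < 46 → go left; 32 > 30 → go right. Place as right child of 30.
Insert 35: 35 > 24 → go right; 35 < 50 → go left; 35 < 46 → go left; 35 > 30 → go right; 35 > 32 → go right. Place as right child of 32.
Insert 23: 23 < 24 → go left; 23 > 21 → go right. Place as right child of 21.
Insert 36: 36 > 24 → go right; 36 < 50 → go left; 36 < 46 → go left; 36 > 30 → go right; 36 > 32 → go right; 36 > 35 → go right. Place as right child of 35.
Insert 26: 26 > 24 → go right; 26 < 50 → go left; 26 < 46 → go left; 26 < 30 → go left. Place as left child of 30.
Insert 33: 33 > 24 → go right; 33 < 50 → go left; 33 < 46 → go left; 33 > 30 → go right; 33 > 32 → go right; 33 < 35 → go left. Place as left child of 35.
Insert 37: 37 > 24 → go right; 37 < 50 → go left; 37 < 46 → go left; 37 > 30 → go right; 37 > 32 → go right; 37 > 35 → go right; 37 > 36 → go right. Place as right child of 36.

46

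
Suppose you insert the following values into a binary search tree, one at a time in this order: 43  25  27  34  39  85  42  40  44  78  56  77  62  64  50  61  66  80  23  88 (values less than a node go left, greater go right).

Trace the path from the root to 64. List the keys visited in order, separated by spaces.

43 85 44 78 56 77 62 64

Resulting structure (node: left, right):
  43: L=25, R=85
  25: L=23, R=27
  27: L=–, R=34
  34: L=–, R=39
  39: L=–, R=42
  85: L=44, R=88
  42: L=40, R=–
  40: L=–, R=–
  44: L=–, R=78
  78: L=56, R=80
  56: L=50, R=77
  77: L=62, R=–
  62: L=61, R=64
  64: L=–, R=66
  50: L=–, R=–
  61: L=–, R=–
  66: L=–, R=–
  80: L=–, R=–
  23: L=–, R=–
  88: L=–, R=–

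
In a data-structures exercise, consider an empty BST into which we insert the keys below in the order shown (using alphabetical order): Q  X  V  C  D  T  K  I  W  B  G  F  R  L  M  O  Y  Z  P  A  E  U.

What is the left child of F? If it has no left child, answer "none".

E

Q: root
X: right child of Q (depth 1)
V: left child of X (depth 2)
C: left child of Q (depth 1)
D: right child of C (depth 2)
T: left child of V (depth 3)
K: right child of D (depth 3)
I: left child of K (depth 4)
W: right child of V (depth 3)
B: left child of C (depth 2)
G: left child of I (depth 5)
F: left child of G (depth 6)
R: left child of T (depth 4)
L: right child of K (depth 4)
M: right child of L (depth 5)
O: right child of M (depth 6)
Y: right child of X (depth 2)
Z: right child of Y (depth 3)
P: right child of O (depth 7)
A: left child of B (depth 3)
E: left child of F (depth 7)
U: right child of T (depth 4)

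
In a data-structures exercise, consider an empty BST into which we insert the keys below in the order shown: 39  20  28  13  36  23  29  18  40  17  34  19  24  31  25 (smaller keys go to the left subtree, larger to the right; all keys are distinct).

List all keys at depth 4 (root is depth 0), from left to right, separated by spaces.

Resulting structure (node: left, right):
  39: L=20, R=40
  20: L=13, R=28
  28: L=23, R=36
  13: L=–, R=18
  36: L=29, R=–
  23: L=–, R=24
  29: L=–, R=34
  18: L=17, R=19
  40: L=–, R=–
  17: L=–, R=–
  34: L=31, R=–
  19: L=–, R=–
  24: L=–, R=25
  31: L=–, R=–
  25: L=–, R=–

17 19 24 29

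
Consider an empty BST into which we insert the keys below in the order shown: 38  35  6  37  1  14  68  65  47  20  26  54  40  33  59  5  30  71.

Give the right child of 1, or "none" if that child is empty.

Resulting structure (node: left, right):
  38: L=35, R=68
  35: L=6, R=37
  6: L=1, R=14
  37: L=–, R=–
  1: L=–, R=5
  14: L=–, R=20
  68: L=65, R=71
  65: L=47, R=–
  47: L=40, R=54
  20: L=–, R=26
  26: L=–, R=33
  54: L=–, R=59
  40: L=–, R=–
  33: L=30, R=–
  59: L=–, R=–
  5: L=–, R=–
  30: L=–, R=–
  71: L=–, R=–

5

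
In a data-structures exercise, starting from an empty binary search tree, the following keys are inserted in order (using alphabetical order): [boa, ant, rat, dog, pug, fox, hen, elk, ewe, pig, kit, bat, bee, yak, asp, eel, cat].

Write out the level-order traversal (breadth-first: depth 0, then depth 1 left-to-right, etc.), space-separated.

Insert boa: tree is empty, so boa becomes the root.
Insert ant: ant < boa → go left. Place as left child of boa.
Insert rat: rat > boa → go right. Place as right child of boa.
Insert dog: dog > boa → go right; dog < rat → go left. Place as left child of rat.
Insert pug: pug > boa → go right; pug < rat → go left; pug > dog → go right. Place as right child of dog.
Insert fox: fox > boa → go right; fox < rat → go left; fox > dog → go right; fox < pug → go left. Place as left child of pug.
Insert hen: hen > boa → go right; hen < rat → go left; hen > dog → go right; hen < pug → go left; hen > fox → go right. Place as right child of fox.
Insert elk: elk > boa → go right; elk < rat → go left; elk > dog → go right; elk < pug → go left; elk < fox → go left. Place as left child of fox.
Insert ewe: ewe > boa → go right; ewe < rat → go left; ewe > dog → go right; ewe < pug → go left; ewe < fox → go left; ewe > elk → go right. Place as right child of elk.
Insert pig: pig > boa → go right; pig < rat → go left; pig > dog → go right; pig < pug → go left; pig > fox → go right; pig > hen → go right. Place as right child of hen.
Insert kit: kit > boa → go right; kit < rat → go left; kit > dog → go right; kit < pug → go left; kit > fox → go right; kit > hen → go right; kit < pig → go left. Place as left child of pig.
Insert bat: bat < boa → go left; bat > ant → go right. Place as right child of ant.
Insert bee: bee < boa → go left; bee > ant → go right; bee > bat → go right. Place as right child of bat.
Insert yak: yak > boa → go right; yak > rat → go right. Place as right child of rat.
Insert asp: asp < boa → go left; asp > ant → go right; asp < bat → go left. Place as left child of bat.
Insert eel: eel > boa → go right; eel < rat → go left; eel > dog → go right; eel < pug → go left; eel < fox → go left; eel < elk → go left. Place as left child of elk.
Insert cat: cat > boa → go right; cat < rat → go left; cat < dog → go left. Place as left child of dog.

boa ant rat bat dog yak asp bee cat pug fox elk hen eel ewe pig kit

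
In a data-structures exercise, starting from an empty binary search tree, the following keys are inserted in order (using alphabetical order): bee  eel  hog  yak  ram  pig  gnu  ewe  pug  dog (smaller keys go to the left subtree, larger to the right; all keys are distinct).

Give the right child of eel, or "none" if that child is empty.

hog

Resulting structure (node: left, right):
  bee: L=–, R=eel
  eel: L=dog, R=hog
  hog: L=gnu, R=yak
  yak: L=ram, R=–
  ram: L=pig, R=–
  pig: L=–, R=pug
  gnu: L=ewe, R=–
  ewe: L=–, R=–
  pug: L=–, R=–
  dog: L=–, R=–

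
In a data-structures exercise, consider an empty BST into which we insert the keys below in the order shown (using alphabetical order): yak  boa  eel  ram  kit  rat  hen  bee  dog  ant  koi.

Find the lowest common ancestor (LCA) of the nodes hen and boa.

boa

Insert yak: tree is empty, so yak becomes the root.
Insert boa: boa < yak → go left. Place as left child of yak.
Insert eel: eel < yak → go left; eel > boa → go right. Place as right child of boa.
Insert ram: ram < yak → go left; ram > boa → go right; ram > eel → go right. Place as right child of eel.
Insert kit: kit < yak → go left; kit > boa → go right; kit > eel → go right; kit < ram → go left. Place as left child of ram.
Insert rat: rat < yak → go left; rat > boa → go right; rat > eel → go right; rat > ram → go right. Place as right child of ram.
Insert hen: hen < yak → go left; hen > boa → go right; hen > eel → go right; hen < ram → go left; hen < kit → go left. Place as left child of kit.
Insert bee: bee < yak → go left; bee < boa → go left. Place as left child of boa.
Insert dog: dog < yak → go left; dog > boa → go right; dog < eel → go left. Place as left child of eel.
Insert ant: ant < yak → go left; ant < boa → go left; ant < bee → go left. Place as left child of bee.
Insert koi: koi < yak → go left; koi > boa → go right; koi > eel → go right; koi < ram → go left; koi > kit → go right. Place as right child of kit.

Path to hen: yak → boa → eel → ram → kit → hen
Path to boa: yak → boa
boa lies on both paths and is an ancestor of the other node.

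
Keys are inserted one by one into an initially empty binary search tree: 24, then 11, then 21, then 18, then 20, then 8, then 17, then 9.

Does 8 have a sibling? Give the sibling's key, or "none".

21

Insert 24: tree is empty, so 24 becomes the root.
Insert 11: 11 < 24 → go left. Place as left child of 24.
Insert 21: 21 < 24 → go left; 21 > 11 → go right. Place as right child of 11.
Insert 18: 18 < 24 → go left; 18 > 11 → go right; 18 < 21 → go left. Place as left child of 21.
Insert 20: 20 < 24 → go left; 20 > 11 → go right; 20 < 21 → go left; 20 > 18 → go right. Place as right child of 18.
Insert 8: 8 < 24 → go left; 8 < 11 → go left. Place as left child of 11.
Insert 17: 17 < 24 → go left; 17 > 11 → go right; 17 < 21 → go left; 17 < 18 → go left. Place as left child of 18.
Insert 9: 9 < 24 → go left; 9 < 11 → go left; 9 > 8 → go right. Place as right child of 8.

8's parent is 11; the other child of 11 is 21.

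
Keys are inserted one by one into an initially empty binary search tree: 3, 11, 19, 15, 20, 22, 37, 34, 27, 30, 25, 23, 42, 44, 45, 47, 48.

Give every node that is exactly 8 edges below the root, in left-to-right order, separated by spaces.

3: root
11: right child of 3 (depth 1)
19: right child of 11 (depth 2)
15: left child of 19 (depth 3)
20: right child of 19 (depth 3)
22: right child of 20 (depth 4)
37: right child of 22 (depth 5)
34: left child of 37 (depth 6)
27: left child of 34 (depth 7)
30: right child of 27 (depth 8)
25: left child of 27 (depth 8)
23: left child of 25 (depth 9)
42: right child of 37 (depth 6)
44: right child of 42 (depth 7)
45: right child of 44 (depth 8)
47: right child of 45 (depth 9)
48: right child of 47 (depth 10)

25 30 45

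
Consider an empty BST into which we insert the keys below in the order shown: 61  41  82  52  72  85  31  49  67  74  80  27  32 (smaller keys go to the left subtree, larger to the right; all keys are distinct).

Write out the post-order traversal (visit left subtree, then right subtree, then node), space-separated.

Insert 61: tree is empty, so 61 becomes the root.
Insert 41: 41 < 61 → go left. Place as left child of 61.
Insert 82: 82 > 61 → go right. Place as right child of 61.
Insert 52: 52 < 61 → go left; 52 > 41 → go right. Place as right child of 41.
Insert 72: 72 > 61 → go right; 72 < 82 → go left. Place as left child of 82.
Insert 85: 85 > 61 → go right; 85 > 82 → go right. Place as right child of 82.
Insert 31: 31 < 61 → go left; 31 < 41 → go left. Place as left child of 41.
Insert 49: 49 < 61 → go left; 49 > 41 → go right; 49 < 52 → go left. Place as left child of 52.
Insert 67: 67 > 61 → go right; 67 < 82 → go left; 67 < 72 → go left. Place as left child of 72.
Insert 74: 74 > 61 → go right; 74 < 82 → go left; 74 > 72 → go right. Place as right child of 72.
Insert 80: 80 > 61 → go right; 80 < 82 → go left; 80 > 72 → go right; 80 > 74 → go right. Place as right child of 74.
Insert 27: 27 < 61 → go left; 27 < 41 → go left; 27 < 31 → go left. Place as left child of 31.
Insert 32: 32 < 61 → go left; 32 < 41 → go left; 32 > 31 → go right. Place as right child of 31.

27 32 31 49 52 41 67 80 74 72 85 82 61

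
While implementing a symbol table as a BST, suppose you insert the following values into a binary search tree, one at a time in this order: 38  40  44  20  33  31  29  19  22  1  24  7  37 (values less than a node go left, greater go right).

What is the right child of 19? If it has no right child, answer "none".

38: root
40: right child of 38 (depth 1)
44: right child of 40 (depth 2)
20: left child of 38 (depth 1)
33: right child of 20 (depth 2)
31: left child of 33 (depth 3)
29: left child of 31 (depth 4)
19: left child of 20 (depth 2)
22: left child of 29 (depth 5)
1: left child of 19 (depth 3)
24: right child of 22 (depth 6)
7: right child of 1 (depth 4)
37: right child of 33 (depth 3)

none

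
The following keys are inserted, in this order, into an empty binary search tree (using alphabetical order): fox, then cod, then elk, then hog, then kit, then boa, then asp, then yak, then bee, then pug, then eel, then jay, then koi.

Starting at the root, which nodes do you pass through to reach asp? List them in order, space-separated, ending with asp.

fox cod boa asp

Insert fox: tree is empty, so fox becomes the root.
Insert cod: cod < fox → go left. Place as left child of fox.
Insert elk: elk < fox → go left; elk > cod → go right. Place as right child of cod.
Insert hog: hog > fox → go right. Place as right child of fox.
Insert kit: kit > fox → go right; kit > hog → go right. Place as right child of hog.
Insert boa: boa < fox → go left; boa < cod → go left. Place as left child of cod.
Insert asp: asp < fox → go left; asp < cod → go left; asp < boa → go left. Place as left child of boa.
Insert yak: yak > fox → go right; yak > hog → go right; yak > kit → go right. Place as right child of kit.
Insert bee: bee < fox → go left; bee < cod → go left; bee < boa → go left; bee > asp → go right. Place as right child of asp.
Insert pug: pug > fox → go right; pug > hog → go right; pug > kit → go right; pug < yak → go left. Place as left child of yak.
Insert eel: eel < fox → go left; eel > cod → go right; eel < elk → go left. Place as left child of elk.
Insert jay: jay > fox → go right; jay > hog → go right; jay < kit → go left. Place as left child of kit.
Insert koi: koi > fox → go right; koi > hog → go right; koi > kit → go right; koi < yak → go left; koi < pug → go left. Place as left child of pug.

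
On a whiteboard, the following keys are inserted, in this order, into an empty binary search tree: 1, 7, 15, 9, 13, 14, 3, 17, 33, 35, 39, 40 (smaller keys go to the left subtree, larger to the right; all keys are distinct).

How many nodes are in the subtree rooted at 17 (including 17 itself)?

5

Insert 1: tree is empty, so 1 becomes the root.
Insert 7: 7 > 1 → go right. Place as right child of 1.
Insert 15: 15 > 1 → go right; 15 > 7 → go right. Place as right child of 7.
Insert 9: 9 > 1 → go right; 9 > 7 → go right; 9 < 15 → go left. Place as left child of 15.
Insert 13: 13 > 1 → go right; 13 > 7 → go right; 13 < 15 → go left; 13 > 9 → go right. Place as right child of 9.
Insert 14: 14 > 1 → go right; 14 > 7 → go right; 14 < 15 → go left; 14 > 9 → go right; 14 > 13 → go right. Place as right child of 13.
Insert 3: 3 > 1 → go right; 3 < 7 → go left. Place as left child of 7.
Insert 17: 17 > 1 → go right; 17 > 7 → go right; 17 > 15 → go right. Place as right child of 15.
Insert 33: 33 > 1 → go right; 33 > 7 → go right; 33 > 15 → go right; 33 > 17 → go right. Place as right child of 17.
Insert 35: 35 > 1 → go right; 35 > 7 → go right; 35 > 15 → go right; 35 > 17 → go right; 35 > 33 → go right. Place as right child of 33.
Insert 39: 39 > 1 → go right; 39 > 7 → go right; 39 > 15 → go right; 39 > 17 → go right; 39 > 33 → go right; 39 > 35 → go right. Place as right child of 35.
Insert 40: 40 > 1 → go right; 40 > 7 → go right; 40 > 15 → go right; 40 > 17 → go right; 40 > 33 → go right; 40 > 35 → go right; 40 > 39 → go right. Place as right child of 39.

Subtree rooted at 17 contains: 17, 33, 35, 39, 40 — 5 nodes.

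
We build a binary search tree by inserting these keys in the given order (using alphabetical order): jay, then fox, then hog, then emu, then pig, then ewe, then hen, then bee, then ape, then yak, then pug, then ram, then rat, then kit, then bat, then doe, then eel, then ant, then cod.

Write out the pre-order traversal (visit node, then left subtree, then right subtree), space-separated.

jay fox emu bee ape ant bat doe cod eel ewe hog hen pig kit yak pug ram rat

jay: root
fox: left child of jay (depth 1)
hog: right child of fox (depth 2)
emu: left child of fox (depth 2)
pig: right child of jay (depth 1)
ewe: right child of emu (depth 3)
hen: left child of hog (depth 3)
bee: left child of emu (depth 3)
ape: left child of bee (depth 4)
yak: right child of pig (depth 2)
pug: left child of yak (depth 3)
ram: right child of pug (depth 4)
rat: right child of ram (depth 5)
kit: left child of pig (depth 2)
bat: right child of ape (depth 5)
doe: right child of bee (depth 4)
eel: right child of doe (depth 5)
ant: left child of ape (depth 5)
cod: left child of doe (depth 5)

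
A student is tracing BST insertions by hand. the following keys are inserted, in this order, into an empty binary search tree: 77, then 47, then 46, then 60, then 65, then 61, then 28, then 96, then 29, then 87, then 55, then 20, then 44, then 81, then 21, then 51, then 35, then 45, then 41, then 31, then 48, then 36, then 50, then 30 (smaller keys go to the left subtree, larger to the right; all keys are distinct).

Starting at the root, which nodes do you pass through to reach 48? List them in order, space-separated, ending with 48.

77: root
47: left child of 77 (depth 1)
46: left child of 47 (depth 2)
60: right child of 47 (depth 2)
65: right child of 60 (depth 3)
61: left child of 65 (depth 4)
28: left child of 46 (depth 3)
96: right child of 77 (depth 1)
29: right child of 28 (depth 4)
87: left child of 96 (depth 2)
55: left child of 60 (depth 3)
20: left child of 28 (depth 4)
44: right child of 29 (depth 5)
81: left child of 87 (depth 3)
21: right child of 20 (depth 5)
51: left child of 55 (depth 4)
35: left child of 44 (depth 6)
45: right child of 44 (depth 6)
41: right child of 35 (depth 7)
31: left child of 35 (depth 7)
48: left child of 51 (depth 5)
36: left child of 41 (depth 8)
50: right child of 48 (depth 6)
30: left child of 31 (depth 8)

77 47 60 55 51 48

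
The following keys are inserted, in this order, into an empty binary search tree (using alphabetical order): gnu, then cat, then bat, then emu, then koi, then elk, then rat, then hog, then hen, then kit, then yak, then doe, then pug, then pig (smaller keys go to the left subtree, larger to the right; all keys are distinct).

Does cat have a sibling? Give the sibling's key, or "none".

Resulting structure (node: left, right):
  gnu: L=cat, R=koi
  cat: L=bat, R=emu
  bat: L=–, R=–
  emu: L=elk, R=–
  koi: L=hog, R=rat
  elk: L=doe, R=–
  rat: L=pug, R=yak
  hog: L=hen, R=kit
  hen: L=–, R=–
  kit: L=–, R=–
  yak: L=–, R=–
  doe: L=–, R=–
  pug: L=pig, R=–
  pig: L=–, R=–

cat's parent is gnu; the other child of gnu is koi.

koi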